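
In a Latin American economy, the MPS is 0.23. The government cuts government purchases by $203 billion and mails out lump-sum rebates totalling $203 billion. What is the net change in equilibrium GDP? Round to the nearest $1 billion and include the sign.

MPC = 1 − MPS = 1 − 0.23 = 0.77.
Expenditure multiplier = 1/(1 − MPC) = 1/(1 − 0.77) = 1/0.23 ≈ 4.348.
ΔG contributes k·ΔG = (−$203 billion) / 0.23 ≈ −$882.6 billion.
ΔT of −$203 billion changes first-round spending by −c·ΔT = +$156.31 billion, contributing k·(−c·ΔT) = (+$156.31 billion) / 0.23 ≈ +$679.6 billion.
With ΔG = ΔT and no other leakages, the balanced-budget multiplier is 1, so ΔY = ΔG = −$203 billion.

−$203 billion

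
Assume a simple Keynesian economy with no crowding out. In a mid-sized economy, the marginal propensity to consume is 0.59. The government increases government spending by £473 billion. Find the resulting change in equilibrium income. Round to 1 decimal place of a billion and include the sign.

Government-spending multiplier = 1/(1 − MPC) = 1/(1 − 0.59) = 1/0.41 ≈ 2.439.
ΔY = k × ΔG = (+£473 billion) / 0.41 ≈ +£1,153.7 billion.

+£1,153.7 billion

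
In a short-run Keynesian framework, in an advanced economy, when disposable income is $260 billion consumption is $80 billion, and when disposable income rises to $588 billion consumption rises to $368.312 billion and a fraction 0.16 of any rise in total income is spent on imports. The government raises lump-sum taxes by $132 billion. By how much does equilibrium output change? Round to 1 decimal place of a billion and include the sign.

−$412.9 billion

MPC = ΔC/ΔYd = (368.312 − 80)/(588 − 260) = 288.312/328 = 0.879.
A lump-sum tax change of +$132 billion shifts disposable income by −$132 billion; first-round consumption changes by −c × ΔT = −0.879 × (+$132 billion) = −$116.028 billion.
Expenditure multiplier = 1/(1 − c + m) = 1/(1 − 0.879 + 0.16) = 1/0.281 ≈ 3.559.
The tax multiplier is −c × k ≈ −3.128, so ΔY = k × (−c·ΔT) = (−$116.028 billion) / 0.281 ≈ −$412.9 billion.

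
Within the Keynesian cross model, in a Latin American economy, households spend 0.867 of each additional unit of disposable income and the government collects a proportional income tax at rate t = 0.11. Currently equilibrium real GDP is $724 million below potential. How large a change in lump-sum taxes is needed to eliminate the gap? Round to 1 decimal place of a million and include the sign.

−$190.7 million

Spending multiplier = 1/(1 − c(1−t)) = 1/(1 − 0.867×0.89) = 1/0.22837 ≈ 4.379.
Tax multiplier = −c·k = −0.867/0.22837 ≈ −3.796. Need ΔY = +$724 million, so ΔT = ΔY/(−c·k) = −(+$724 million) × 0.22837 / 0.867 ≈ −$190.7 million.
The government should cut lump-sum taxes by $190.7 million.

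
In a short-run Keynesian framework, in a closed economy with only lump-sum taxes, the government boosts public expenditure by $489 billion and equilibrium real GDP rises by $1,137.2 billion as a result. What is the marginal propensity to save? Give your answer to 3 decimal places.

0.430

Implied spending multiplier k = ΔY/ΔG = 1,137.2/489 ≈ 2.3256.
Since k = 1/(1 − MPC), MPC = 1 − 1/k = 1 − ΔG/ΔY = 1 − 489/1,137.2 ≈ 0.570.
MPS = 1 − MPC = 0.430.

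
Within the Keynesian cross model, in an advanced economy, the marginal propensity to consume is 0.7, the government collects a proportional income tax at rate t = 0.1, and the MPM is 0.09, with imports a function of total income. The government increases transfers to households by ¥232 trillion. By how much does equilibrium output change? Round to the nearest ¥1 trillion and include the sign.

The transfer change shifts disposable income by +¥232 trillion, so first-round consumption changes by c·ΔTR = 0.7 × (+¥232 trillion) = +¥162.4 trillion.
Expenditure multiplier = 1/(1 − c(1−t) + m) = 1/(1 − 0.7×0.9 + 0.09) = 1/0.46 ≈ 2.174.
The transfer multiplier is c × k ≈ 1.522, so ΔY = k × (c·ΔTR) = (+¥162.4 trillion) / 0.46 ≈ +¥353 trillion.

+¥353 trillion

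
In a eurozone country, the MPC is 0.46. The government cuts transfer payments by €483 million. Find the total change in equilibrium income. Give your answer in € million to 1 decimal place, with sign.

−€411.4 million

The transfer change shifts disposable income by −€483 million, so first-round consumption changes by c·ΔTR = 0.46 × (−€483 million) = −€222.18 million.
Expenditure multiplier = 1/(1 − MPC) = 1/(1 − 0.46) = 1/0.54 ≈ 1.852.
The transfer multiplier is c × k ≈ 0.852, so ΔY = k × (c·ΔTR) = (−€222.18 million) / 0.54 ≈ −€411.4 million.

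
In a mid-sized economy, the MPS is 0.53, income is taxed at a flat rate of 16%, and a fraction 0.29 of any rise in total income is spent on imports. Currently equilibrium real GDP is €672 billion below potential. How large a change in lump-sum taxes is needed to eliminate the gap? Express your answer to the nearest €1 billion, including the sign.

−€1,280 billion

MPC = 1 − MPS = 1 − 0.53 = 0.47.
Spending multiplier = 1/(1 − c(1−t) + m) = 1/(1 − 0.47×0.84 + 0.29) = 1/0.8952 ≈ 1.117.
Tax multiplier = −c·k = −0.47/0.8952 ≈ −0.525. Need ΔY = +€672 billion, so ΔT = ΔY/(−c·k) = −(+€672 billion) × 0.8952 / 0.47 ≈ −€1,280 billion.
The government should cut lump-sum taxes by €1,280 billion.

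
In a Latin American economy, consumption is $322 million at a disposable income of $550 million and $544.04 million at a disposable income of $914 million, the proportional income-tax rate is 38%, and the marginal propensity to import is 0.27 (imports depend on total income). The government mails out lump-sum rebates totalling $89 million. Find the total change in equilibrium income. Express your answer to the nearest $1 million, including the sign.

+$61 million

MPC = ΔC/ΔYd = (544.04 − 322)/(914 − 550) = 222.04/364 = 0.61.
A lump-sum tax change of −$89 million shifts disposable income by +$89 million; first-round consumption changes by −c × ΔT = −0.61 × (−$89 million) = +$54.29 million.
Expenditure multiplier = 1/(1 − c(1−t) + m) = 1/(1 − 0.61×0.62 + 0.27) = 1/0.8918 ≈ 1.121.
The tax multiplier is −c × k ≈ −0.684, so ΔY = k × (−c·ΔT) = (+$54.29 million) / 0.8918 ≈ +$61 million.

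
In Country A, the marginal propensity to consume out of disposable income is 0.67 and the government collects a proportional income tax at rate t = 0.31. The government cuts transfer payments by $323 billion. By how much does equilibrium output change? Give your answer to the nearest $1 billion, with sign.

−$402 billion

The transfer change shifts disposable income by −$323 billion, so first-round consumption changes by c·ΔTR = 0.67 × (−$323 billion) = −$216.41 billion.
Expenditure multiplier = 1/(1 − c(1−t)) = 1/(1 − 0.67×0.69) = 1/0.5377 ≈ 1.86.
The transfer multiplier is c × k ≈ 1.246, so ΔY = k × (c·ΔTR) = (−$216.41 billion) / 0.5377 ≈ −$402 billion.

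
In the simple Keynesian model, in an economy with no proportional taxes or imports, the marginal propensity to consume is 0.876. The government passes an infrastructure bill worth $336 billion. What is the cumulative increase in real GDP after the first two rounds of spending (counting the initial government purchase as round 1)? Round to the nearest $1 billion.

Round 1 adds ΔG = $336 billion; each later round is MPC = 0.876 times the previous.
After 2 rounds: 336 + 294.336 = ΔG·(1 − c^2)/(1 − c) = 336 × (1 − 0.767376)/0.124 ≈ $630 billion.

$630 billion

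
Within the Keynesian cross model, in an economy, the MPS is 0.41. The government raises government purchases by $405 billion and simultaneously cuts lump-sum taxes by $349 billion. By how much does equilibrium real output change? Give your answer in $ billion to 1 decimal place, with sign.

+$1,490.0 billion

MPC = 1 − MPS = 1 − 0.41 = 0.59.
Expenditure multiplier = 1/(1 − MPC) = 1/(1 − 0.59) = 1/0.41 ≈ 2.439.
ΔG contributes k·ΔG = (+$405 billion) / 0.41 ≈ +$987.8 billion.
ΔT of −$349 billion changes first-round spending by −c·ΔT = +$205.91 billion, contributing k·(−c·ΔT) = (+$205.91 billion) / 0.41 ≈ +$502.2 billion.
Net ΔY = k(ΔG − c·ΔT) = (+$610.91 billion) / 0.41 ≈ +$1,490 billion.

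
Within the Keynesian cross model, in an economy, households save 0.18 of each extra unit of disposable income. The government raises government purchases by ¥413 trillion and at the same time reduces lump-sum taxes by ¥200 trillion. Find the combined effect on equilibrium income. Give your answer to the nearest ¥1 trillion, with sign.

MPC = 1 − MPS = 1 − 0.18 = 0.82.
Expenditure multiplier = 1/(1 − MPC) = 1/(1 − 0.82) = 1/0.18 ≈ 5.556.
ΔG contributes k·ΔG = (+¥413 trillion) / 0.18 ≈ +¥2,294.4 trillion.
ΔT of −¥200 trillion changes first-round spending by −c·ΔT = +¥164 trillion, contributing k·(−c·ΔT) = (+¥164 trillion) / 0.18 ≈ +¥911.1 trillion.
Net ΔY = k(ΔG − c·ΔT) = (+¥577 trillion) / 0.18 ≈ +¥3,206 trillion.

+¥3,206 trillion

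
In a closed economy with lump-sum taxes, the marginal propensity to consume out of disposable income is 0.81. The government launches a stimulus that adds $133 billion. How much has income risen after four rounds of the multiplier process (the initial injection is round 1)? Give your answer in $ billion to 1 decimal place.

Round 1 adds ΔG = $133 billion; each later round is MPC = 0.81 times the previous.
After 4 rounds: 133 + 107.73 + 87.2613 + 70.681653 = ΔG·(1 − c^4)/(1 − c) = 133 × (1 − 0.43046721)/0.19 ≈ $398.7 billion.

$398.7 billion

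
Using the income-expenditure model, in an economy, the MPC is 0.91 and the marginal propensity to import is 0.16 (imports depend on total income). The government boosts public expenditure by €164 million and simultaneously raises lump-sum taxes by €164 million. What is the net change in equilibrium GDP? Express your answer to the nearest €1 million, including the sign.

+€59 million

Expenditure multiplier = 1/(1 − c + m) = 1/(1 − 0.91 + 0.16) = 1/0.25 = 4.
ΔG contributes k·ΔG = (+€164 million) / 0.25 = +€656 million.
ΔT of +€164 million changes first-round spending by −c·ΔT = −€149.24 million, contributing k·(−c·ΔT) = (−€149.24 million) / 0.25 ≈ −€597 million.
Net ΔY = k(ΔG − c·ΔT) = (+€14.76 million) / 0.25 ≈ +€59 million.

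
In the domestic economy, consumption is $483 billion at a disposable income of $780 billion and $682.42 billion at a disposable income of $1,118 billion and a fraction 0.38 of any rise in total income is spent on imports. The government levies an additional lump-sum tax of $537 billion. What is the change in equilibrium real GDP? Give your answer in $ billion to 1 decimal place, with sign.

−$401.1 billion

MPC = ΔC/ΔYd = (682.42 − 483)/(1,118 − 780) = 199.42/338 = 0.59.
A lump-sum tax change of +$537 billion shifts disposable income by −$537 billion; first-round consumption changes by −c × ΔT = −0.59 × (+$537 billion) = −$316.83 billion.
Expenditure multiplier = 1/(1 − c + m) = 1/(1 − 0.59 + 0.38) = 1/0.79 ≈ 1.266.
The tax multiplier is −c × k ≈ −0.747, so ΔY = k × (−c·ΔT) = (−$316.83 billion) / 0.79 ≈ −$401.1 billion.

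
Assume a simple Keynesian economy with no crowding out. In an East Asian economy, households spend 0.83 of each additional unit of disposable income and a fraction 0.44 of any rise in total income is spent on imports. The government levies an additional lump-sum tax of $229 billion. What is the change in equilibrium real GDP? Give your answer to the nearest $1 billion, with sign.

A lump-sum tax change of +$229 billion shifts disposable income by −$229 billion; first-round consumption changes by −c × ΔT = −0.83 × (+$229 billion) = −$190.07 billion.
Expenditure multiplier = 1/(1 − c + m) = 1/(1 − 0.83 + 0.44) = 1/0.61 ≈ 1.639.
The tax multiplier is −c × k ≈ −1.361, so ΔY = k × (−c·ΔT) = (−$190.07 billion) / 0.61 ≈ −$312 billion.

−$312 billion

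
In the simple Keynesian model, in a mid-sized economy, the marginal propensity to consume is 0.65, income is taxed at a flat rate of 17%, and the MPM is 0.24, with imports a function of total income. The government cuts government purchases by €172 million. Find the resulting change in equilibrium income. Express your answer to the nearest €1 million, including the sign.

−€246 million

Expenditure multiplier = 1/(1 − c(1−t) + m) = 1/(1 − 0.65×0.83 + 0.24) = 1/0.7005 ≈ 1.428.
ΔY = k × ΔG = (−€172 million) / 0.7005 ≈ −€246 million.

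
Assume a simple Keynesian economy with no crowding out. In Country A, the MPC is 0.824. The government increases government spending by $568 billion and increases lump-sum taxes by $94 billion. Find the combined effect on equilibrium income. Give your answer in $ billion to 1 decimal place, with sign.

+$2,787.2 billion

Expenditure multiplier = 1/(1 − MPC) = 1/(1 − 0.824) = 1/0.176 ≈ 5.682.
ΔG contributes k·ΔG = (+$568 billion) / 0.176 ≈ +$3,227.3 billion.
ΔT of +$94 billion changes first-round spending by −c·ΔT = −$77.456 billion, contributing k·(−c·ΔT) = (−$77.456 billion) / 0.176 ≈ −$440.1 billion.
Net ΔY = k(ΔG − c·ΔT) = (+$490.544 billion) / 0.176 ≈ +$2,787.2 billion.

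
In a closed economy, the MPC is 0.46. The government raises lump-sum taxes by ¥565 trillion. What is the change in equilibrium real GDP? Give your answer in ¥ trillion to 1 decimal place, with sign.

A lump-sum tax change of +¥565 trillion shifts disposable income by −¥565 trillion; first-round consumption changes by −c × ΔT = −0.46 × (+¥565 trillion) = −¥259.9 trillion.
Expenditure multiplier = 1/(1 − MPC) = 1/(1 − 0.46) = 1/0.54 ≈ 1.852.
The tax multiplier is −c × k ≈ −0.852, so ΔY = k × (−c·ΔT) = (−¥259.9 trillion) / 0.54 ≈ −¥481.3 trillion.

−¥481.3 trillion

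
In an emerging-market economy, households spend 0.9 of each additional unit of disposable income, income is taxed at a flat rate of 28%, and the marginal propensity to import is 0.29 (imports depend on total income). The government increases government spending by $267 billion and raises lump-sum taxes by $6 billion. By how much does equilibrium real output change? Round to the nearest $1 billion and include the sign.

Expenditure multiplier = 1/(1 − c(1−t) + m) = 1/(1 − 0.9×0.72 + 0.29) = 1/0.642 ≈ 1.558.
ΔG contributes k·ΔG = (+$267 billion) / 0.642 ≈ +$415.9 billion.
ΔT of +$6 billion changes first-round spending by −c·ΔT = −$5.4 billion, contributing k·(−c·ΔT) = (−$5.4 billion) / 0.642 ≈ −$8.4 billion.
Net ΔY = k(ΔG − c·ΔT) = (+$261.6 billion) / 0.642 ≈ +$407 billion.

+$407 billion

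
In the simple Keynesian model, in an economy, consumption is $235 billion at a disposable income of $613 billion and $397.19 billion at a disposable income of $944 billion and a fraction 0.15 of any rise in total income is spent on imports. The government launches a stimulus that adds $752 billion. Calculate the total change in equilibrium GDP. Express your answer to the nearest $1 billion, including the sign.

+$1,139 billion

MPC = ΔC/ΔYd = (397.19 − 235)/(944 − 613) = 162.19/331 = 0.49.
Expenditure multiplier = 1/(1 − c + m) = 1/(1 − 0.49 + 0.15) = 1/0.66 ≈ 1.515.
ΔY = k × ΔG = (+$752 billion) / 0.66 ≈ +$1,139 billion.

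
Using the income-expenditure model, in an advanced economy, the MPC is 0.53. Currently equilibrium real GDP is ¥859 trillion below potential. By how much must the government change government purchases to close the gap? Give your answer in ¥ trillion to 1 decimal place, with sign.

+¥403.7 trillion

Spending multiplier = 1/(1 − MPC) = 1/(1 − 0.53) = 1/0.47 ≈ 2.128.
Need ΔY = +¥859 trillion, so ΔG = ΔY/k = (+¥859 trillion) × 0.47 ≈ +¥403.7 trillion.
The government should increase government purchases by ¥403.7 trillion.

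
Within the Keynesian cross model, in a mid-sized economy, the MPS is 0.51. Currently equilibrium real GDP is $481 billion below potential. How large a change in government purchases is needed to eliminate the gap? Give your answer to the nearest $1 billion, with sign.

+$245 billion

MPC = 1 − MPS = 1 − 0.51 = 0.49.
Spending multiplier = 1/(1 − MPC) = 1/(1 − 0.49) = 1/0.51 ≈ 1.961.
Need ΔY = +$481 billion, so ΔG = ΔY/k = (+$481 billion) × 0.51 ≈ +$245 billion.
The government should increase government purchases by $245 billion.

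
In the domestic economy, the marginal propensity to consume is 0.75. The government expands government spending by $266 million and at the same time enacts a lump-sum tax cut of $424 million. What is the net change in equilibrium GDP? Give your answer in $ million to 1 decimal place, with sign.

+$2,336.0 million

Expenditure multiplier = 1/(1 − MPC) = 1/(1 − 0.75) = 1/0.25 = 4.
ΔG contributes k·ΔG = (+$266 million) / 0.25 = +$1,064 million.
ΔT of −$424 million changes first-round spending by −c·ΔT = +$318 million, contributing k·(−c·ΔT) = (+$318 million) / 0.25 = +$1,272 million.
Net ΔY = k(ΔG − c·ΔT) = (+$584 million) / 0.25 = +$2,336 million.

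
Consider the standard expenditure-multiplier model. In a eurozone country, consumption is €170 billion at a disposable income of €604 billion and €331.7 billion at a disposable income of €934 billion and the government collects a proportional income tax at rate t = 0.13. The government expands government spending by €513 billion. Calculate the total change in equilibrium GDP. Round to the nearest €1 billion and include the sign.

MPC = ΔC/ΔYd = (331.7 − 170)/(934 − 604) = 161.7/330 = 0.49.
Government-spending multiplier = 1/(1 − c(1−t)) = 1/(1 − 0.49×0.87) = 1/0.5737 ≈ 1.743.
ΔY = k × ΔG = (+€513 billion) / 0.5737 ≈ +€894 billion.

+€894 billion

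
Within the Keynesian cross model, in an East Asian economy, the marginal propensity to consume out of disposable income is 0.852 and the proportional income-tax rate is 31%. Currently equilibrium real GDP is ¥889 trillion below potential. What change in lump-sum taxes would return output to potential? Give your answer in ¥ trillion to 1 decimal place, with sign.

−¥430.0 trillion

Spending multiplier = 1/(1 − c(1−t)) = 1/(1 − 0.852×0.69) = 1/0.41212 ≈ 2.426.
Tax multiplier = −c·k = −0.852/0.41212 ≈ −2.067. Need ΔY = +¥889 trillion, so ΔT = ΔY/(−c·k) = −(+¥889 trillion) × 0.41212 / 0.852 ≈ −¥430 trillion.
The government should cut lump-sum taxes by ¥430 trillion.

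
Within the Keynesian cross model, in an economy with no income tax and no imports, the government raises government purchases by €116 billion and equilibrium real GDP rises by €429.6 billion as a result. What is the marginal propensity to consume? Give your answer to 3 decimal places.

Implied spending multiplier k = ΔY/ΔG = 429.6/116 ≈ 3.7034.
Since k = 1/(1 − MPC), MPC = 1 − 1/k = 1 − ΔG/ΔY = 1 − 116/429.6 ≈ 0.730.

0.730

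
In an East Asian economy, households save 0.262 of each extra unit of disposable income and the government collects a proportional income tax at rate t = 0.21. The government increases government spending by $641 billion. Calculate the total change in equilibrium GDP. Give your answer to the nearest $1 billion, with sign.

+$1,537 billion

MPC = 1 − MPS = 1 − 0.262 = 0.738.
Spending multiplier = 1/(1 − c(1−t)) = 1/(1 − 0.738×0.79) = 1/0.41698 ≈ 2.398.
ΔY = k × ΔG = (+$641 billion) / 0.41698 ≈ +$1,537 billion.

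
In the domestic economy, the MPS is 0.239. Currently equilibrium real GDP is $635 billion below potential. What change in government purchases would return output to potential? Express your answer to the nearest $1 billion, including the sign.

MPC = 1 − MPS = 1 − 0.239 = 0.761.
Spending multiplier = 1/(1 − MPC) = 1/(1 − 0.761) = 1/0.239 ≈ 4.184.
Need ΔY = +$635 billion, so ΔG = ΔY/k = (+$635 billion) × 0.239 ≈ +$152 billion.
The government should increase government purchases by $152 billion.

+$152 billion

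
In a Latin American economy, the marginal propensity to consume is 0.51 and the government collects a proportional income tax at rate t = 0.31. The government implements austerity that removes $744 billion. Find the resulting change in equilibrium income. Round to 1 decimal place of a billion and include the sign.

Spending multiplier = 1/(1 − c(1−t)) = 1/(1 − 0.51×0.69) = 1/0.6481 ≈ 1.543.
ΔY = k × ΔG = (−$744 billion) / 0.6481 ≈ −$1,148 billion.

−$1,148.0 billion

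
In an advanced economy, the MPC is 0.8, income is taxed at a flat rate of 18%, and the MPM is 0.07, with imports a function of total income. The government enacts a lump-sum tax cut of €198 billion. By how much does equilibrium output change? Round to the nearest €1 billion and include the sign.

+€383 billion

A lump-sum tax change of −€198 billion shifts disposable income by +€198 billion; first-round consumption changes by −c × ΔT = −0.8 × (−€198 billion) = +€158.4 billion.
Expenditure multiplier = 1/(1 − c(1−t) + m) = 1/(1 − 0.8×0.82 + 0.07) = 1/0.414 ≈ 2.415.
The tax multiplier is −c × k ≈ −1.932, so ΔY = k × (−c·ΔT) = (+€158.4 billion) / 0.414 ≈ +€383 billion.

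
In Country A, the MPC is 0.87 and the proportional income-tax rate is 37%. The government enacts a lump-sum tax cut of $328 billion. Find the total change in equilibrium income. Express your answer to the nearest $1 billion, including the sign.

+$631 billion

A lump-sum tax change of −$328 billion shifts disposable income by +$328 billion; first-round consumption changes by −c × ΔT = −0.87 × (−$328 billion) = +$285.36 billion.
Expenditure multiplier = 1/(1 − c(1−t)) = 1/(1 − 0.87×0.63) = 1/0.4519 ≈ 2.213.
The tax multiplier is −c × k ≈ −1.925, so ΔY = k × (−c·ΔT) = (+$285.36 billion) / 0.4519 ≈ +$631 billion.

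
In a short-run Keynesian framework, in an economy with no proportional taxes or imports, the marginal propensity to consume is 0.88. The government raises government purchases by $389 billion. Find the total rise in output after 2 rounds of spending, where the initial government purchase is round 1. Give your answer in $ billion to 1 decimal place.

Round 1 adds ΔG = $389 billion; each later round is MPC = 0.88 times the previous.
After 2 rounds: 389 + 342.32 = ΔG·(1 − c^2)/(1 − c) = 389 × (1 − 0.7744)/0.12 ≈ $731.3 billion.

$731.3 billion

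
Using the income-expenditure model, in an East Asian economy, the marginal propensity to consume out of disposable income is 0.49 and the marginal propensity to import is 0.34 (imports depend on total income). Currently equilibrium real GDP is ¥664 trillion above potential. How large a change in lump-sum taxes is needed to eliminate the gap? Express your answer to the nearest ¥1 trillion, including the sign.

+¥1,152 trillion

Spending multiplier = 1/(1 − c + m) = 1/(1 − 0.49 + 0.34) = 1/0.85 ≈ 1.176.
Tax multiplier = −c·k = −0.49/0.85 ≈ −0.576. Need ΔY = −¥664 trillion, so ΔT = ΔY/(−c·k) = −(−¥664 trillion) × 0.85 / 0.49 ≈ +¥1,152 trillion.
The government should raise lump-sum taxes by ¥1,152 trillion.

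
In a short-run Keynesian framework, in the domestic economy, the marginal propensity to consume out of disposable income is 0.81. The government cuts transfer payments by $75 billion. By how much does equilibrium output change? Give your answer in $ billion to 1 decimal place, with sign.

−$319.7 billion

The transfer change shifts disposable income by −$75 billion, so first-round consumption changes by c·ΔTR = 0.81 × (−$75 billion) = −$60.75 billion.
Expenditure multiplier = 1/(1 − MPC) = 1/(1 − 0.81) = 1/0.19 ≈ 5.263.
The transfer multiplier is c × k ≈ 4.263, so ΔY = k × (c·ΔTR) = (−$60.75 billion) / 0.19 ≈ −$319.7 billion.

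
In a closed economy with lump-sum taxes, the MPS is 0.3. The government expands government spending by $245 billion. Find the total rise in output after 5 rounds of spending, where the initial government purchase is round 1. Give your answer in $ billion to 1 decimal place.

MPC = 1 − MPS = 1 − 0.3 = 0.7.
Round 1 adds ΔG = $245 billion; each later round is MPC = 0.7 times the previous.
After 5 rounds: 245 + 171.5 + 120.05 + 84.035 + 58.8245 = ΔG·(1 − c^5)/(1 − c) = 245 × (1 − 0.16807)/0.3 ≈ $679.4 billion.

$679.4 billion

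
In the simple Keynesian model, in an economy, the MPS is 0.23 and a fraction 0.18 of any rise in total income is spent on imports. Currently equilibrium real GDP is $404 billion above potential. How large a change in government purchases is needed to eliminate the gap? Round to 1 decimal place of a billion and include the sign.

MPC = 1 − MPS = 1 − 0.23 = 0.77.
Spending multiplier = 1/(1 − c + m) = 1/(1 − 0.77 + 0.18) = 1/0.41 ≈ 2.439.
Need ΔY = −$404 billion, so ΔG = ΔY/k = (−$404 billion) × 0.41 ≈ −$165.6 billion.
The government should cut government purchases by $165.6 billion.

−$165.6 billion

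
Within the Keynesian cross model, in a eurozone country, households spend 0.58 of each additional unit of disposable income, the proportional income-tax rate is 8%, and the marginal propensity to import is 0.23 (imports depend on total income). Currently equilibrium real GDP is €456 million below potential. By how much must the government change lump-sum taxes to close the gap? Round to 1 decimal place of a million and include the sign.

Spending multiplier = 1/(1 − c(1−t) + m) = 1/(1 − 0.58×0.92 + 0.23) = 1/0.6964 ≈ 1.436.
Tax multiplier = −c·k = −0.58/0.6964 ≈ −0.833. Need ΔY = +€456 million, so ΔT = ΔY/(−c·k) = −(+€456 million) × 0.6964 / 0.58 ≈ −€547.5 million.
The government should cut lump-sum taxes by €547.5 million.

−€547.5 million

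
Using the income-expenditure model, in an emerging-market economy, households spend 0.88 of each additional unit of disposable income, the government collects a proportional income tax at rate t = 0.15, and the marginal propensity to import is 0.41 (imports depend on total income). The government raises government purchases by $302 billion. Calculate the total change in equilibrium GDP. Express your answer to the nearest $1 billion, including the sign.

+$456 billion

Expenditure multiplier = 1/(1 − c(1−t) + m) = 1/(1 − 0.88×0.85 + 0.41) = 1/0.662 ≈ 1.511.
ΔY = k × ΔG = (+$302 billion) / 0.662 ≈ +$456 billion.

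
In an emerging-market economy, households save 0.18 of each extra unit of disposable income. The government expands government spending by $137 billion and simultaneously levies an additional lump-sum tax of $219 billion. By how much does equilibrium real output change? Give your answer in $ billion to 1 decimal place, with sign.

−$236.6 billion

MPC = 1 − MPS = 1 − 0.18 = 0.82.
Expenditure multiplier = 1/(1 − MPC) = 1/(1 − 0.82) = 1/0.18 ≈ 5.556.
ΔG contributes k·ΔG = (+$137 billion) / 0.18 ≈ +$761.1 billion.
ΔT of +$219 billion changes first-round spending by −c·ΔT = −$179.58 billion, contributing k·(−c·ΔT) = (−$179.58 billion) / 0.18 ≈ −$997.7 billion.
Net ΔY = k(ΔG − c·ΔT) = (−$42.58 billion) / 0.18 ≈ −$236.6 billion.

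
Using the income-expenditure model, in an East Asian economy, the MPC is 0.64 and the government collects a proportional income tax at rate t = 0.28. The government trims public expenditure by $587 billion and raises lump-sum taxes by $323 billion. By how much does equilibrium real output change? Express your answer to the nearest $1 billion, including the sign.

Expenditure multiplier = 1/(1 − c(1−t)) = 1/(1 − 0.64×0.72) = 1/0.5392 ≈ 1.855.
ΔG contributes k·ΔG = (−$587 billion) / 0.5392 ≈ −$1,088.6 billion.
ΔT of +$323 billion changes first-round spending by −c·ΔT = −$206.72 billion, contributing k·(−c·ΔT) = (−$206.72 billion) / 0.5392 ≈ −$383.4 billion.
Net ΔY = k(ΔG − c·ΔT) = (−$793.72 billion) / 0.5392 ≈ −$1,472 billion.

−$1,472 billion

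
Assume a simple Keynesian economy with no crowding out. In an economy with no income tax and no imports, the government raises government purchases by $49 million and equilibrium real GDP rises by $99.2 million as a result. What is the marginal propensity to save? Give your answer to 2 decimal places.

Implied spending multiplier k = ΔY/ΔG = 99.2/49 ≈ 2.0245.
Since k = 1/(1 − MPC), MPC = 1 − 1/k = 1 − ΔG/ΔY = 1 − 49/99.2 ≈ 0.51.
MPS = 1 − MPC = 0.49.

0.49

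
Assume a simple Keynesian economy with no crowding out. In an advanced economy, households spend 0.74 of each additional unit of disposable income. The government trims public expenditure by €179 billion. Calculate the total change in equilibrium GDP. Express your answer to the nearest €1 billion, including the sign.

Expenditure multiplier = 1/(1 − MPC) = 1/(1 − 0.74) = 1/0.26 ≈ 3.846.
ΔY = k × ΔG = (−€179 billion) / 0.26 ≈ −€688 billion.

−€688 billion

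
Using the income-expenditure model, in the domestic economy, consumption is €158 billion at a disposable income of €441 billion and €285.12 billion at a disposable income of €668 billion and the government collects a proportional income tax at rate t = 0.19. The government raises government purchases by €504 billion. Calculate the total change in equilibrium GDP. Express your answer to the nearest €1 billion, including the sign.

+€922 billion

MPC = ΔC/ΔYd = (285.12 − 158)/(668 − 441) = 127.12/227 = 0.56.
Expenditure multiplier = 1/(1 − c(1−t)) = 1/(1 − 0.56×0.81) = 1/0.5464 ≈ 1.83.
ΔY = k × ΔG = (+€504 billion) / 0.5464 ≈ +€922 billion.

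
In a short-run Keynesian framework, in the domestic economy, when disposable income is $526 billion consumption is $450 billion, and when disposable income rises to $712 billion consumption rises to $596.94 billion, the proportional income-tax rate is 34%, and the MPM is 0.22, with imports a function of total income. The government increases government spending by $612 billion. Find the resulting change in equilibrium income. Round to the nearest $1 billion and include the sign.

+$876 billion

MPC = ΔC/ΔYd = (596.94 − 450)/(712 − 526) = 146.94/186 = 0.79.
Expenditure multiplier = 1/(1 − c(1−t) + m) = 1/(1 − 0.79×0.66 + 0.22) = 1/0.6986 ≈ 1.431.
ΔY = k × ΔG = (+$612 billion) / 0.6986 ≈ +$876 billion.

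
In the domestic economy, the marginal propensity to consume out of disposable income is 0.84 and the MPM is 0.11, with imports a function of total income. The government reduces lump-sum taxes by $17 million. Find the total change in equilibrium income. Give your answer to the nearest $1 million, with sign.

A lump-sum tax change of −$17 million shifts disposable income by +$17 million; first-round consumption changes by −c × ΔT = −0.84 × (−$17 million) = +$14.28 million.
Expenditure multiplier = 1/(1 − c + m) = 1/(1 − 0.84 + 0.11) = 1/0.27 ≈ 3.704.
The tax multiplier is −c × k ≈ −3.111, so ΔY = k × (−c·ΔT) = (+$14.28 million) / 0.27 ≈ +$53 million.

+$53 million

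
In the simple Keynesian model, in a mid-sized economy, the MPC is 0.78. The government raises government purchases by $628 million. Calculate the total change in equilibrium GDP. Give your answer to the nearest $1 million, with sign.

+$2,855 million

Government-spending multiplier = 1/(1 − MPC) = 1/(1 − 0.78) = 1/0.22 ≈ 4.545.
ΔY = k × ΔG = (+$628 million) / 0.22 ≈ +$2,855 million.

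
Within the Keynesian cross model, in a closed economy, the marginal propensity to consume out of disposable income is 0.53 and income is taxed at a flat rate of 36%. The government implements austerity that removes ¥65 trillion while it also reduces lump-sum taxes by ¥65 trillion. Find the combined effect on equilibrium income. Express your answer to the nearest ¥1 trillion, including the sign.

−¥46 trillion

Expenditure multiplier = 1/(1 − c(1−t)) = 1/(1 − 0.53×0.64) = 1/0.6608 ≈ 1.513.
ΔG contributes k·ΔG = (−¥65 trillion) / 0.6608 ≈ −¥98.4 trillion.
ΔT of −¥65 trillion changes first-round spending by −c·ΔT = +¥34.45 trillion, contributing k·(−c·ΔT) = (+¥34.45 trillion) / 0.6608 ≈ +¥52.1 trillion.
Net ΔY = k(ΔG − c·ΔT) = (−¥30.55 trillion) / 0.6608 ≈ −¥46 trillion.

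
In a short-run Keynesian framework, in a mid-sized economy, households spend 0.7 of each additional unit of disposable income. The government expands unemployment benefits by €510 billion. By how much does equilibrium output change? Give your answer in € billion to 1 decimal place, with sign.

+€1,190.0 billion

The transfer change shifts disposable income by +€510 billion, so first-round consumption changes by c·ΔTR = 0.7 × (+€510 billion) = +€357 billion.
Expenditure multiplier = 1/(1 − MPC) = 1/(1 − 0.7) = 1/0.3 ≈ 3.333.
The transfer multiplier is c × k ≈ 2.333, so ΔY = k × (c·ΔTR) = (+€357 billion) / 0.3 = +€1,190 billion.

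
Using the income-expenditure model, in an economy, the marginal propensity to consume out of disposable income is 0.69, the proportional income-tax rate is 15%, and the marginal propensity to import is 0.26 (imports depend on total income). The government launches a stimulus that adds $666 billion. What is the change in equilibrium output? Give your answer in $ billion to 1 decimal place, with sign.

+$988.9 billion

Expenditure multiplier = 1/(1 − c(1−t) + m) = 1/(1 − 0.69×0.85 + 0.26) = 1/0.6735 ≈ 1.485.
ΔY = k × ΔG = (+$666 billion) / 0.6735 ≈ +$988.9 billion.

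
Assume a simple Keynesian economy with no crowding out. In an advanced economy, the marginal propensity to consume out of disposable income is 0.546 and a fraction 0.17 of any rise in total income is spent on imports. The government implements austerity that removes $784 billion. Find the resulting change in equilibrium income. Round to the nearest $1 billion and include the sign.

Government-spending multiplier = 1/(1 − c + m) = 1/(1 − 0.546 + 0.17) = 1/0.624 ≈ 1.603.
ΔY = k × ΔG = (−$784 billion) / 0.624 ≈ −$1,256 billion.

−$1,256 billion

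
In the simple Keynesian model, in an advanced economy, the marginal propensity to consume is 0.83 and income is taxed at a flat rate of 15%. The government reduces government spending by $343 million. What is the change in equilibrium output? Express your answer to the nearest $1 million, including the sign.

Expenditure multiplier = 1/(1 − c(1−t)) = 1/(1 − 0.83×0.85) = 1/0.2945 ≈ 3.396.
ΔY = k × ΔG = (−$343 million) / 0.2945 ≈ −$1,165 million.

−$1,165 million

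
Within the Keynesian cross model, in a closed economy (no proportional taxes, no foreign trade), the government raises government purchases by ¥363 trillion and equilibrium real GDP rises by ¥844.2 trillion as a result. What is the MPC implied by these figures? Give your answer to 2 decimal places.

Implied spending multiplier k = ΔY/ΔG = 844.2/363 ≈ 2.3256.
Since k = 1/(1 − MPC), MPC = 1 − 1/k = 1 − ΔG/ΔY = 1 − 363/844.2 ≈ 0.57.

0.57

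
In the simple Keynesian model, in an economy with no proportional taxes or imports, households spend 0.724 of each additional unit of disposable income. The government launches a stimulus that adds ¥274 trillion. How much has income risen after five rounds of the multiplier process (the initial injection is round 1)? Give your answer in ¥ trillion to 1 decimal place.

¥795.3 trillion

Round 1 adds ΔG = ¥274 trillion; each later round is MPC = 0.724 times the previous.
After 5 rounds: 274 + 198.376 + 143.624224 + 103.983938176 + 75.284371239424 = ΔG·(1 − c^5)/(1 − c) = 274 × (1 − 0.198926586778624)/0.276 ≈ ¥795.3 trillion.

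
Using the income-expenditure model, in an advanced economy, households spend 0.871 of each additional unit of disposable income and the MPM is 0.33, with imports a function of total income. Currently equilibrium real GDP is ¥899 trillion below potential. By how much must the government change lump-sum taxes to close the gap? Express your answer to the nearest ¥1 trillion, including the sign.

−¥474 trillion

Spending multiplier = 1/(1 − c + m) = 1/(1 − 0.871 + 0.33) = 1/0.459 ≈ 2.179.
Tax multiplier = −c·k = −0.871/0.459 ≈ −1.898. Need ΔY = +¥899 trillion, so ΔT = ΔY/(−c·k) = −(+¥899 trillion) × 0.459 / 0.871 ≈ −¥474 trillion.
The government should cut lump-sum taxes by ¥474 trillion.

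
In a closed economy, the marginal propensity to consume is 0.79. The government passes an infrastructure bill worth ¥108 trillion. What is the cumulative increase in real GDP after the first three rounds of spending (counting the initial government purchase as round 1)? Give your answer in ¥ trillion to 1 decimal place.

Round 1 adds ΔG = ¥108 trillion; each later round is MPC = 0.79 times the previous.
After 3 rounds: 108 + 85.32 + 67.4028 = ΔG·(1 − c^3)/(1 − c) = 108 × (1 − 0.493039)/0.21 ≈ ¥260.7 trillion.

¥260.7 trillion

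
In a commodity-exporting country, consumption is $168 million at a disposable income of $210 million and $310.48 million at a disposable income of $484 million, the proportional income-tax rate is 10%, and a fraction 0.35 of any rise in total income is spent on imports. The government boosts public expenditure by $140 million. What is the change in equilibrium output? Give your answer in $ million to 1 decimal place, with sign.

+$158.7 million

MPC = ΔC/ΔYd = (310.48 − 168)/(484 − 210) = 142.48/274 = 0.52.
Spending multiplier = 1/(1 − c(1−t) + m) = 1/(1 − 0.52×0.9 + 0.35) = 1/0.882 ≈ 1.134.
ΔY = k × ΔG = (+$140 million) / 0.882 ≈ +$158.7 million.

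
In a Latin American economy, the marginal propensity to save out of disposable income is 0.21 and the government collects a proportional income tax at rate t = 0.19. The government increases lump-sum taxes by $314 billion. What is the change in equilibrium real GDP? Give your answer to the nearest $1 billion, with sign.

MPC = 1 − MPS = 1 − 0.21 = 0.79.
A lump-sum tax change of +$314 billion shifts disposable income by −$314 billion; first-round consumption changes by −c × ΔT = −0.79 × (+$314 billion) = −$248.06 billion.
Expenditure multiplier = 1/(1 − c(1−t)) = 1/(1 − 0.79×0.81) = 1/0.3601 ≈ 2.777.
The tax multiplier is −c × k ≈ −2.194, so ΔY = k × (−c·ΔT) = (−$248.06 billion) / 0.3601 ≈ −$689 billion.

−$689 billion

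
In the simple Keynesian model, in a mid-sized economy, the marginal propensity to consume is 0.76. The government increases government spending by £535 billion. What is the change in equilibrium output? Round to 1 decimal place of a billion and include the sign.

+£2,229.2 billion

Spending multiplier = 1/(1 − MPC) = 1/(1 − 0.76) = 1/0.24 ≈ 4.167.
ΔY = k × ΔG = (+£535 billion) / 0.24 ≈ +£2,229.2 billion.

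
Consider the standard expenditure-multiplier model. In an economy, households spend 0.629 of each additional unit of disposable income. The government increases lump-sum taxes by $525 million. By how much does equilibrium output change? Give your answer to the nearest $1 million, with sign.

A lump-sum tax change of +$525 million shifts disposable income by −$525 million; first-round consumption changes by −c × ΔT = −0.629 × (+$525 million) = −$330.225 million.
Expenditure multiplier = 1/(1 − MPC) = 1/(1 − 0.629) = 1/0.371 ≈ 2.695.
The tax multiplier is −c × k ≈ −1.695, so ΔY = k × (−c·ΔT) = (−$330.225 million) / 0.371 ≈ −$890 million.

−$890 million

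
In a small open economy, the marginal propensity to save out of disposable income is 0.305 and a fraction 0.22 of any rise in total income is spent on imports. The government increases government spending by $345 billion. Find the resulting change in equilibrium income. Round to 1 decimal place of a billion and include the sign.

MPC = 1 − MPS = 1 − 0.305 = 0.695.
Expenditure multiplier = 1/(1 − c + m) = 1/(1 − 0.695 + 0.22) = 1/0.525 ≈ 1.905.
ΔY = k × ΔG = (+$345 billion) / 0.525 ≈ +$657.1 billion.

+$657.1 billion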